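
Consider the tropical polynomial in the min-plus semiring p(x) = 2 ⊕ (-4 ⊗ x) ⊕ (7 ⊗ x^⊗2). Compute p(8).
p(8) = 2

A tropical monomial a ⊗ x^⊗i evaluates to a + i · x. Evaluating each term at x = 8:
  Term 0 contributes 2 + 0 · 8 = 2
  Term 1 contributes -4 + 1 · 8 = 4
  Term 2 contributes 7 + 2 · 8 = 23
p(8) = ⊕ of these = min[2, 4, 23] = 2.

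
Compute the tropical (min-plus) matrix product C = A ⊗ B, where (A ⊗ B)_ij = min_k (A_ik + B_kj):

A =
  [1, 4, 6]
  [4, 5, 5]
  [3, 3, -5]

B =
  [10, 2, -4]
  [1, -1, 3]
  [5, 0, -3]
A ⊗ B =
  [5, 3, -3]
  [6, 4, 0]
  [0, -5, -8]

Apply the min-plus product entry-by-entry:
  C[0][0] = min over k of (A[0][0] + B[0][0] = 1 + 10 = 11, A[0][1] + B[1][0] = 4 + 1 = 5, A[0][2] + B[2][0] = 6 + 5 = 11) = 5 (attained at k = 1)
  C[0][1] = min over k of (A[0][0] + B[0][1] = 1 + 2 = 3, A[0][1] + B[1][1] = 4 + -1 = 3, A[0][2] + B[2][1] = 6 + 0 = 6) = 3 (attained at k = 0)
  C[0][2] = min over k of (A[0][0] + B[0][2] = 1 + -4 = -3, A[0][1] + B[1][2] = 4 + 3 = 7, A[0][2] + B[2][2] = 6 + -3 = 3) = -3 (attained at k = 0)
  C[1][0] = min over k of (A[1][0] + B[0][0] = 4 + 10 = 14, A[1][1] + B[1][0] = 5 + 1 = 6, A[1][2] + B[2][0] = 5 + 5 = 10) = 6 (attained at k = 1)
  C[1][1] = min over k of (A[1][0] + B[0][1] = 4 + 2 = 6, A[1][1] + B[1][1] = 5 + -1 = 4, A[1][2] + B[2][1] = 5 + 0 = 5) = 4 (attained at k = 1)
  C[1][2] = min over k of (A[1][0] + B[0][2] = 4 + -4 = 0, A[1][1] + B[1][2] = 5 + 3 = 8, A[1][2] + B[2][2] = 5 + -3 = 2) = 0 (attained at k = 0)
  C[2][0] = min over k of (A[2][0] + B[0][0] = 3 + 10 = 13, A[2][1] + B[1][0] = 3 + 1 = 4, A[2][2] + B[2][0] = -5 + 5 = 0) = 0 (attained at k = 2)
  C[2][1] = min over k of (A[2][0] + B[0][1] = 3 + 2 = 5, A[2][1] + B[1][1] = 3 + -1 = 2, A[2][2] + B[2][1] = -5 + 0 = -5) = -5 (attained at k = 2)
  C[2][2] = min over k of (A[2][0] + B[0][2] = 3 + -4 = -1, A[2][1] + B[1][2] = 3 + 3 = 6, A[2][2] + B[2][2] = -5 + -3 = -8) = -8 (attained at k = 2)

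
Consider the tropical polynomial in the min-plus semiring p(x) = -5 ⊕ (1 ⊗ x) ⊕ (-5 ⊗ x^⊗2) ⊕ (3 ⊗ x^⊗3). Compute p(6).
p(6) = -5

A tropical monomial a ⊗ x^⊗i evaluates to a + i · x. Evaluating each term at x = 6:
  Term 0 contributes -5 + 0 · 6 = -5
  Term 1 contributes 1 + 1 · 6 = 7
  Term 2 contributes -5 + 2 · 6 = 7
  Term 3 contributes 3 + 3 · 6 = 21
p(6) = ⊕ of these = min[-5, 7, 7, 21] = -5.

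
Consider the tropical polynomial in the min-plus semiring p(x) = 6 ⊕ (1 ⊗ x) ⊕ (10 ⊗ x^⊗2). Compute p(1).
p(1) = 2

A tropical monomial a ⊗ x^⊗i evaluates to a + i · x. Evaluating each term at x = 1:
  Term 0 contributes 6 + 0 · 1 = 6
  Term 1 contributes 1 + 1 · 1 = 2
  Term 2 contributes 10 + 2 · 1 = 12
p(1) = ⊕ of these = min[6, 2, 12] = 2.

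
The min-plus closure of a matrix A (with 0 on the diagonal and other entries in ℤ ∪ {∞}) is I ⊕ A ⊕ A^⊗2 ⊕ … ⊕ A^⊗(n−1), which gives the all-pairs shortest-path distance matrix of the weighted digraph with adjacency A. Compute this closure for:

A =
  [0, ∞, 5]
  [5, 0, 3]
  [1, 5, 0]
Closure =
  [0, 10, 5]
  [4, 0, 3]
  [1, 5, 0]

This is the Floyd-Warshall all-pairs shortest-path computation. For each intermediate vertex k = 0, 1, …, 2, update dist[i][j] ← min(dist[i][j], dist[i][k] + dist[k][j]). The final matrix gives, for each (i, j), the minimum total weight of any directed path from i to j (possibly empty when i = j).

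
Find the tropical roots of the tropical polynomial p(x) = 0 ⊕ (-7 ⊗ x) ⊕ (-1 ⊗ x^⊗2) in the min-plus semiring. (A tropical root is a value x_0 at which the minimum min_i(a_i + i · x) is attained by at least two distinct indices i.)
Roots: {-6, 7}

Each tropical root is a break point of the lower envelope of the lines y = a_i + i · x (there are 3 lines, with slopes 0, 1, ..., 2). Only the lines that attain the minimum somewhere contribute to roots; other lines are dominated. Here the surviving (envelope) indices are i = 2, i = 1, i = 0.
Intersections between consecutive envelope lines give the roots: for adjacent envelope indices i < j the intersection is x = (a_i − a_j) / (j − i). Reading off the sorted break points: {-6, 7}.
Verification: at each break x_0, at least two indices attain the minimum of min_i(a_i + i · x_0).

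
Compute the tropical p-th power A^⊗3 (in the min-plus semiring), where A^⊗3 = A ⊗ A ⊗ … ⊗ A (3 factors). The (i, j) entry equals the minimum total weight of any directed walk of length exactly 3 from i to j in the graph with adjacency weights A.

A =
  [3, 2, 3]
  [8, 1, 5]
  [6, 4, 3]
A^⊗3 =
  [9, 4, 8]
  [10, 3, 7]
  [12, 6, 9]

Each entry (A^⊗3)_ij equals the minimum over all length-3 walks i = v_0 → v_1 → … → v_3 = j of Σ_t A[v_t][v_{t+1}]. For example, for (i, j) = (0, 2) we minimise over 9 possible intermediate vertex sequences; the minimum is 8, attained along the walk 0 → 1 → 1 → 2.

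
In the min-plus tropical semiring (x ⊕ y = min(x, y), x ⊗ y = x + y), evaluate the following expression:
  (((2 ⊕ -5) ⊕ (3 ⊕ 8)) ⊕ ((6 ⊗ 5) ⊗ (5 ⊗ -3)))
(((2 ⊕ -5) ⊕ (3 ⊕ 8)) ⊕ ((6 ⊗ 5) ⊗ (5 ⊗ -3))) = -5

Expand innermost to outermost. Recall ⊕ takes the minimum of its arguments and ⊗ takes their sum. Working out the expression (((2 ⊕ -5) ⊕ (3 ⊕ 8)) ⊕ ((6 ⊗ 5) ⊗ (5 ⊗ -3))) gives -5.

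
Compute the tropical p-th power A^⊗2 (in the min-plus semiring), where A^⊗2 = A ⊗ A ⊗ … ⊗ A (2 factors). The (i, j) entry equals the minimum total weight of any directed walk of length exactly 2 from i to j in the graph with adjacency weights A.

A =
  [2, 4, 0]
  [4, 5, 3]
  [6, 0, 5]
A^⊗2 =
  [4, 0, 2]
  [6, 3, 4]
  [4, 5, 3]

Each entry (A^⊗2)_ij equals the minimum over all length-2 walks i = v_0 → v_1 → … → v_2 = j of Σ_t A[v_t][v_{t+1}]. For example, for (i, j) = (0, 2) we minimise over 3 possible intermediate vertex sequences; the minimum is 2, attained along the walk 0 → 0 → 2.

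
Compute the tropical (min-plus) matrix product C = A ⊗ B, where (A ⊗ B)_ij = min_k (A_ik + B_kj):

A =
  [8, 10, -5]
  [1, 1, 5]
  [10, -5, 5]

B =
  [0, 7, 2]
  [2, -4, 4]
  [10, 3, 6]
A ⊗ B =
  [5, -2, 1]
  [1, -3, 3]
  [-3, -9, -1]

Apply the min-plus product entry-by-entry:
  C[0][0] = min over k of (A[0][0] + B[0][0] = 8 + 0 = 8, A[0][1] + B[1][0] = 10 + 2 = 12, A[0][2] + B[2][0] = -5 + 10 = 5) = 5 (attained at k = 2)
  C[0][1] = min over k of (A[0][0] + B[0][1] = 8 + 7 = 15, A[0][1] + B[1][1] = 10 + -4 = 6, A[0][2] + B[2][1] = -5 + 3 = -2) = -2 (attained at k = 2)
  C[0][2] = min over k of (A[0][0] + B[0][2] = 8 + 2 = 10, A[0][1] + B[1][2] = 10 + 4 = 14, A[0][2] + B[2][2] = -5 + 6 = 1) = 1 (attained at k = 2)
  C[1][0] = min over k of (A[1][0] + B[0][0] = 1 + 0 = 1, A[1][1] + B[1][0] = 1 + 2 = 3, A[1][2] + B[2][0] = 5 + 10 = 15) = 1 (attained at k = 0)
  C[1][1] = min over k of (A[1][0] + B[0][1] = 1 + 7 = 8, A[1][1] + B[1][1] = 1 + -4 = -3, A[1][2] + B[2][1] = 5 + 3 = 8) = -3 (attained at k = 1)
  C[1][2] = min over k of (A[1][0] + B[0][2] = 1 + 2 = 3, A[1][1] + B[1][2] = 1 + 4 = 5, A[1][2] + B[2][2] = 5 + 6 = 11) = 3 (attained at k = 0)
  C[2][0] = min over k of (A[2][0] + B[0][0] = 10 + 0 = 10, A[2][1] + B[1][0] = -5 + 2 = -3, A[2][2] + B[2][0] = 5 + 10 = 15) = -3 (attained at k = 1)
  C[2][1] = min over k of (A[2][0] + B[0][1] = 10 + 7 = 17, A[2][1] + B[1][1] = -5 + -4 = -9, A[2][2] + B[2][1] = 5 + 3 = 8) = -9 (attained at k = 1)
  C[2][2] = min over k of (A[2][0] + B[0][2] = 10 + 2 = 12, A[2][1] + B[1][2] = -5 + 4 = -1, A[2][2] + B[2][2] = 5 + 6 = 11) = -1 (attained at k = 1)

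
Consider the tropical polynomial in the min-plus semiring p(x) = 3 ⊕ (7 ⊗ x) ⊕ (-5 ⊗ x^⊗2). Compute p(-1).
p(-1) = -7

A tropical monomial a ⊗ x^⊗i evaluates to a + i · x. Evaluating each term at x = -1:
  Term 0 contributes 3 + 0 · -1 = 3
  Term 1 contributes 7 + 1 · -1 = 6
  Term 2 contributes -5 + 2 · -1 = -7
p(-1) = ⊕ of these = min[3, 6, -7] = -7.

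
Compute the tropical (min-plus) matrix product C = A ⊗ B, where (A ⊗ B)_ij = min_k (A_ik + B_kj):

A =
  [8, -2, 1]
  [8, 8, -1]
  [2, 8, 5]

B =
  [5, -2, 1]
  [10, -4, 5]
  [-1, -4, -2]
A ⊗ B =
  [0, -6, -1]
  [-2, -5, -3]
  [4, 0, 3]

Apply the min-plus product entry-by-entry:
  C[0][0] = min over k of (A[0][0] + B[0][0] = 8 + 5 = 13, A[0][1] + B[1][0] = -2 + 10 = 8, A[0][2] + B[2][0] = 1 + -1 = 0) = 0 (attained at k = 2)
  C[0][1] = min over k of (A[0][0] + B[0][1] = 8 + -2 = 6, A[0][1] + B[1][1] = -2 + -4 = -6, A[0][2] + B[2][1] = 1 + -4 = -3) = -6 (attained at k = 1)
  C[0][2] = min over k of (A[0][0] + B[0][2] = 8 + 1 = 9, A[0][1] + B[1][2] = -2 + 5 = 3, A[0][2] + B[2][2] = 1 + -2 = -1) = -1 (attained at k = 2)
  C[1][0] = min over k of (A[1][0] + B[0][0] = 8 + 5 = 13, A[1][1] + B[1][0] = 8 + 10 = 18, A[1][2] + B[2][0] = -1 + -1 = -2) = -2 (attained at k = 2)
  C[1][1] = min over k of (A[1][0] + B[0][1] = 8 + -2 = 6, A[1][1] + B[1][1] = 8 + -4 = 4, A[1][2] + B[2][1] = -1 + -4 = -5) = -5 (attained at k = 2)
  C[1][2] = min over k of (A[1][0] + B[0][2] = 8 + 1 = 9, A[1][1] + B[1][2] = 8 + 5 = 13, A[1][2] + B[2][2] = -1 + -2 = -3) = -3 (attained at k = 2)
  C[2][0] = min over k of (A[2][0] + B[0][0] = 2 + 5 = 7, A[2][1] + B[1][0] = 8 + 10 = 18, A[2][2] + B[2][0] = 5 + -1 = 4) = 4 (attained at k = 2)
  C[2][1] = min over k of (A[2][0] + B[0][1] = 2 + -2 = 0, A[2][1] + B[1][1] = 8 + -4 = 4, A[2][2] + B[2][1] = 5 + -4 = 1) = 0 (attained at k = 0)
  C[2][2] = min over k of (A[2][0] + B[0][2] = 2 + 1 = 3, A[2][1] + B[1][2] = 8 + 5 = 13, A[2][2] + B[2][2] = 5 + -2 = 3) = 3 (attained at k = 0)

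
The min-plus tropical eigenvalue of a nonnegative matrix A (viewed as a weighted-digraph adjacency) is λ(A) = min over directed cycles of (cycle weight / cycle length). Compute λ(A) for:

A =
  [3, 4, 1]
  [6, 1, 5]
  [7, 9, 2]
λ(A) = 1

Enumerate directed cycles and compute their means (weight / length). Sample:
  cycle 0 → 0: weight = 3, length = 1, mean = 3/1 ≈ 3.000
  cycle 1 → 1: weight = 1, length = 1, mean = 1/1 ≈ 1.000
  cycle 2 → 2: weight = 2, length = 1, mean = 2/1 ≈ 2.000
  cycle 0 → 1 → 0: weight = 10, length = 2, mean = 10/2 ≈ 5.000
  cycle 0 → 2 → 0: weight = 8, length = 2, mean = 8/2 ≈ 4.000
  cycle 1 → 0 → 1: weight = 10, length = 2, mean = 10/2 ≈ 5.000
Minimum mean = 1.000, attained e.g. along the cycle 1 → 1 with weight 1 and length 1. So λ(A) = 1/1 = 1.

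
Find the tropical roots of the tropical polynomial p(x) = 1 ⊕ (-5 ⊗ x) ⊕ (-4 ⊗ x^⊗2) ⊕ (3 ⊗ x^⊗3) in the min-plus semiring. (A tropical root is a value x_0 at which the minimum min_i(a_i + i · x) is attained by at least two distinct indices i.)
Roots: {-7, -1, 6}

Each tropical root is a break point of the lower envelope of the lines y = a_i + i · x (there are 4 lines, with slopes 0, 1, ..., 3). Only the lines that attain the minimum somewhere contribute to roots; other lines are dominated. Here the surviving (envelope) indices are i = 3, i = 2, i = 1, i = 0.
Intersections between consecutive envelope lines give the roots: for adjacent envelope indices i < j the intersection is x = (a_i − a_j) / (j − i). Reading off the sorted break points: {-7, -1, 6}.
Verification: at each break x_0, at least two indices attain the minimum of min_i(a_i + i · x_0).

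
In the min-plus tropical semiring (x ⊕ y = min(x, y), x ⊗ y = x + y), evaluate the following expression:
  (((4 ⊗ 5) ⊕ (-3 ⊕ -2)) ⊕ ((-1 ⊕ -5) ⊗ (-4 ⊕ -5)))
(((4 ⊗ 5) ⊕ (-3 ⊕ -2)) ⊕ ((-1 ⊕ -5) ⊗ (-4 ⊕ -5))) = -10

Expand innermost to outermost. Recall ⊕ takes the minimum of its arguments and ⊗ takes their sum. Working out the expression (((4 ⊗ 5) ⊕ (-3 ⊕ -2)) ⊕ ((-1 ⊕ -5) ⊗ (-4 ⊕ -5))) gives -10.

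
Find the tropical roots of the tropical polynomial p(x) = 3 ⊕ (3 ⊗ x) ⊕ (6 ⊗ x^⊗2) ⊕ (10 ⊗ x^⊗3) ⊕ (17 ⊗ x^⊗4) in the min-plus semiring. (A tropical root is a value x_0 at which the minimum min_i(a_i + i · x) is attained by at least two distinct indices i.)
Roots: {-7, -4, -3, 0}

Each tropical root is a break point of the lower envelope of the lines y = a_i + i · x (there are 5 lines, with slopes 0, 1, ..., 4). Only the lines that attain the minimum somewhere contribute to roots; other lines are dominated. Here the surviving (envelope) indices are i = 4, i = 3, i = 2, i = 1, i = 0.
Intersections between consecutive envelope lines give the roots: for adjacent envelope indices i < j the intersection is x = (a_i − a_j) / (j − i). Reading off the sorted break points: {-7, -4, -3, 0}.
Verification: at each break x_0, at least two indices attain the minimum of min_i(a_i + i · x_0).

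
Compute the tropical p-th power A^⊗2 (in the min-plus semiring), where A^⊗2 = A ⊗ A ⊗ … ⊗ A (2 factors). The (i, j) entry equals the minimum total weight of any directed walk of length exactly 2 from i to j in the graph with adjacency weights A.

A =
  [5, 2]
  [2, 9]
A^⊗2 =
  [4, 7]
  [7, 4]

Each entry (A^⊗2)_ij equals the minimum over all length-2 walks i = v_0 → v_1 → … → v_2 = j of Σ_t A[v_t][v_{t+1}]. For example, for (i, j) = (0, 1) we minimise over 2 possible intermediate vertex sequences; the minimum is 7, attained along the walk 0 → 0 → 1.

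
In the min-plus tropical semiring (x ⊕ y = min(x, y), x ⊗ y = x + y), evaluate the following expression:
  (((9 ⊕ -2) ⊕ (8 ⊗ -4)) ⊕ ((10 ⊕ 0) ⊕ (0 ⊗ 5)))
(((9 ⊕ -2) ⊕ (8 ⊗ -4)) ⊕ ((10 ⊕ 0) ⊕ (0 ⊗ 5))) = -2

Expand innermost to outermost. Recall ⊕ takes the minimum of its arguments and ⊗ takes their sum. Working out the expression (((9 ⊕ -2) ⊕ (8 ⊗ -4)) ⊕ ((10 ⊕ 0) ⊕ (0 ⊗ 5))) gives -2.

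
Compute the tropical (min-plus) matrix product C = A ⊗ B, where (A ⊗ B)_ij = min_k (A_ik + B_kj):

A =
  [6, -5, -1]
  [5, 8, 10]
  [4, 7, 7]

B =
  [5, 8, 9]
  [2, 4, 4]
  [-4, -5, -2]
A ⊗ B =
  [-5, -6, -3]
  [6, 5, 8]
  [3, 2, 5]

Apply the min-plus product entry-by-entry:
  C[0][0] = min over k of (A[0][0] + B[0][0] = 6 + 5 = 11, A[0][1] + B[1][0] = -5 + 2 = -3, A[0][2] + B[2][0] = -1 + -4 = -5) = -5 (attained at k = 2)
  C[0][1] = min over k of (A[0][0] + B[0][1] = 6 + 8 = 14, A[0][1] + B[1][1] = -5 + 4 = -1, A[0][2] + B[2][1] = -1 + -5 = -6) = -6 (attained at k = 2)
  C[0][2] = min over k of (A[0][0] + B[0][2] = 6 + 9 = 15, A[0][1] + B[1][2] = -5 + 4 = -1, A[0][2] + B[2][2] = -1 + -2 = -3) = -3 (attained at k = 2)
  C[1][0] = min over k of (A[1][0] + B[0][0] = 5 + 5 = 10, A[1][1] + B[1][0] = 8 + 2 = 10, A[1][2] + B[2][0] = 10 + -4 = 6) = 6 (attained at k = 2)
  C[1][1] = min over k of (A[1][0] + B[0][1] = 5 + 8 = 13, A[1][1] + B[1][1] = 8 + 4 = 12, A[1][2] + B[2][1] = 10 + -5 = 5) = 5 (attained at k = 2)
  C[1][2] = min over k of (A[1][0] + B[0][2] = 5 + 9 = 14, A[1][1] + B[1][2] = 8 + 4 = 12, A[1][2] + B[2][2] = 10 + -2 = 8) = 8 (attained at k = 2)
  C[2][0] = min over k of (A[2][0] + B[0][0] = 4 + 5 = 9, A[2][1] + B[1][0] = 7 + 2 = 9, A[2][2] + B[2][0] = 7 + -4 = 3) = 3 (attained at k = 2)
  C[2][1] = min over k of (A[2][0] + B[0][1] = 4 + 8 = 12, A[2][1] + B[1][1] = 7 + 4 = 11, A[2][2] + B[2][1] = 7 + -5 = 2) = 2 (attained at k = 2)
  C[2][2] = min over k of (A[2][0] + B[0][2] = 4 + 9 = 13, A[2][1] + B[1][2] = 7 + 4 = 11, A[2][2] + B[2][2] = 7 + -2 = 5) = 5 (attained at k = 2)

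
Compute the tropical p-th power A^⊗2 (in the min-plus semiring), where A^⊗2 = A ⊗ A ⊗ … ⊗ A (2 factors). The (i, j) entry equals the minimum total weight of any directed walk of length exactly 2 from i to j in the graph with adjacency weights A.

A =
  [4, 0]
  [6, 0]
A^⊗2 =
  [6, 0]
  [6, 0]

Each entry (A^⊗2)_ij equals the minimum over all length-2 walks i = v_0 → v_1 → … → v_2 = j of Σ_t A[v_t][v_{t+1}]. For example, for (i, j) = (0, 1) we minimise over 2 possible intermediate vertex sequences; the minimum is 0, attained along the walk 0 → 1 → 1.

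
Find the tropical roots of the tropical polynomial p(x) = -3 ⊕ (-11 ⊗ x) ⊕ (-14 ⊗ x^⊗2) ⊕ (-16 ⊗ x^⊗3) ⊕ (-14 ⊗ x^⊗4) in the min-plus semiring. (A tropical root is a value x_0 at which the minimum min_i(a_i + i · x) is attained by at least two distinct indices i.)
Roots: {-2, 2, 3, 8}

Each tropical root is a break point of the lower envelope of the lines y = a_i + i · x (there are 5 lines, with slopes 0, 1, ..., 4). Only the lines that attain the minimum somewhere contribute to roots; other lines are dominated. Here the surviving (envelope) indices are i = 4, i = 3, i = 2, i = 1, i = 0.
Intersections between consecutive envelope lines give the roots: for adjacent envelope indices i < j the intersection is x = (a_i − a_j) / (j − i). Reading off the sorted break points: {-2, 2, 3, 8}.
Verification: at each break x_0, at least two indices attain the minimum of min_i(a_i + i · x_0).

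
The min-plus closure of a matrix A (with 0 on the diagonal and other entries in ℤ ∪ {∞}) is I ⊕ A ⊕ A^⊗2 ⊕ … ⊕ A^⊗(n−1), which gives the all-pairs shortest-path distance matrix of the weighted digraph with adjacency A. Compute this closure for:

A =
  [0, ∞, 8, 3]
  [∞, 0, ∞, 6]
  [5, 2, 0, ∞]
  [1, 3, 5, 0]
Closure =
  [0, 6, 8, 3]
  [7, 0, 11, 6]
  [5, 2, 0, 8]
  [1, 3, 5, 0]

This is the Floyd-Warshall all-pairs shortest-path computation. For each intermediate vertex k = 0, 1, …, 3, update dist[i][j] ← min(dist[i][j], dist[i][k] + dist[k][j]). The final matrix gives, for each (i, j), the minimum total weight of any directed path from i to j (possibly empty when i = j).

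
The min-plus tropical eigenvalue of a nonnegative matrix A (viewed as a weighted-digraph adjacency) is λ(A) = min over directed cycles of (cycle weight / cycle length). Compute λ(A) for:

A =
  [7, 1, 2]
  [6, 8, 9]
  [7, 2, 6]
λ(A) = 10/3

Enumerate directed cycles and compute their means (weight / length). Sample:
  cycle 0 → 0: weight = 7, length = 1, mean = 7/1 ≈ 7.000
  cycle 1 → 1: weight = 8, length = 1, mean = 8/1 ≈ 8.000
  cycle 2 → 2: weight = 6, length = 1, mean = 6/1 ≈ 6.000
  cycle 0 → 1 → 0: weight = 7, length = 2, mean = 7/2 ≈ 3.500
  cycle 0 → 2 → 0: weight = 9, length = 2, mean = 9/2 ≈ 4.500
  cycle 1 → 0 → 1: weight = 7, length = 2, mean = 7/2 ≈ 3.500
Minimum mean = 3.333, attained e.g. along the cycle 0 → 2 → 1 → 0 with weight 10 and length 3. So λ(A) = 10/3 = 10/3.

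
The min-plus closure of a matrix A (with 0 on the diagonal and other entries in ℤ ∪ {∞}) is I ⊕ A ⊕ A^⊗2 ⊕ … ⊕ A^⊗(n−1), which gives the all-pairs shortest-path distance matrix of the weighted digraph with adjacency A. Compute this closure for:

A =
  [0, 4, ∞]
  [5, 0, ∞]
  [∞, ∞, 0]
Closure =
  [0, 4, ∞]
  [5, 0, ∞]
  [∞, ∞, 0]

This is the Floyd-Warshall all-pairs shortest-path computation. For each intermediate vertex k = 0, 1, …, 2, update dist[i][j] ← min(dist[i][j], dist[i][k] + dist[k][j]). The final matrix gives, for each (i, j), the minimum total weight of any directed path from i to j (possibly empty when i = j).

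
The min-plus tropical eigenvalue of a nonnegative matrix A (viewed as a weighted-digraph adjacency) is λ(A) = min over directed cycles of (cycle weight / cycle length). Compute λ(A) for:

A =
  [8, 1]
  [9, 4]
λ(A) = 4

Enumerate directed cycles and compute their means (weight / length). Sample:
  cycle 0 → 0: weight = 8, length = 1, mean = 8/1 ≈ 8.000
  cycle 1 → 1: weight = 4, length = 1, mean = 4/1 ≈ 4.000
  cycle 0 → 1 → 0: weight = 10, length = 2, mean = 10/2 ≈ 5.000
  cycle 1 → 0 → 1: weight = 10, length = 2, mean = 10/2 ≈ 5.000
Minimum mean = 4.000, attained e.g. along the cycle 1 → 1 with weight 4 and length 1. So λ(A) = 4/1 = 4.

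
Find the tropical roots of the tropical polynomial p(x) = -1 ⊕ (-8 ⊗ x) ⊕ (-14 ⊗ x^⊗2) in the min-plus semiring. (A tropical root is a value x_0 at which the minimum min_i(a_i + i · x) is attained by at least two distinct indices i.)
Roots: {6, 7}

Each tropical root is a break point of the lower envelope of the lines y = a_i + i · x (there are 3 lines, with slopes 0, 1, ..., 2). Only the lines that attain the minimum somewhere contribute to roots; other lines are dominated. Here the surviving (envelope) indices are i = 2, i = 1, i = 0.
Intersections between consecutive envelope lines give the roots: for adjacent envelope indices i < j the intersection is x = (a_i − a_j) / (j − i). Reading off the sorted break points: {6, 7}.
Verification: at each break x_0, at least two indices attain the minimum of min_i(a_i + i · x_0).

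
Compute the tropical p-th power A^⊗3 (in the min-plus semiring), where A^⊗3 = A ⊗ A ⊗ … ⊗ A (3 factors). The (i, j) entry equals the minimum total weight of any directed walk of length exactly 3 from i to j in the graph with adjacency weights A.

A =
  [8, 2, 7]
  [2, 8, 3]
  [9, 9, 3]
A^⊗3 =
  [12, 6, 8]
  [6, 12, 7]
  [13, 13, 9]

Each entry (A^⊗3)_ij equals the minimum over all length-3 walks i = v_0 → v_1 → … → v_3 = j of Σ_t A[v_t][v_{t+1}]. For example, for (i, j) = (0, 2) we minimise over 9 possible intermediate vertex sequences; the minimum is 8, attained along the walk 0 → 1 → 2 → 2.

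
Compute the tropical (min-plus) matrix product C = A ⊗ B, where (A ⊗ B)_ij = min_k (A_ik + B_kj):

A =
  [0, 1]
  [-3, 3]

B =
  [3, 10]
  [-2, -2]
A ⊗ B =
  [-1, -1]
  [0, 1]

Apply the min-plus product entry-by-entry:
  C[0][0] = min over k of (A[0][0] + B[0][0] = 0 + 3 = 3, A[0][1] + B[1][0] = 1 + -2 = -1) = -1 (attained at k = 1)
  C[0][1] = min over k of (A[0][0] + B[0][1] = 0 + 10 = 10, A[0][1] + B[1][1] = 1 + -2 = -1) = -1 (attained at k = 1)
  C[1][0] = min over k of (A[1][0] + B[0][0] = -3 + 3 = 0, A[1][1] + B[1][0] = 3 + -2 = 1) = 0 (attained at k = 0)
  C[1][1] = min over k of (A[1][0] + B[0][1] = -3 + 10 = 7, A[1][1] + B[1][1] = 3 + -2 = 1) = 1 (attained at k = 1)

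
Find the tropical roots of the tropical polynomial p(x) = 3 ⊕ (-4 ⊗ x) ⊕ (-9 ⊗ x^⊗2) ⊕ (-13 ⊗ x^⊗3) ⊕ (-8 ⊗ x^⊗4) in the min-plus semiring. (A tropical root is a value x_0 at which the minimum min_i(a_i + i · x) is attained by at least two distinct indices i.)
Roots: {-5, 4, 5, 7}

Each tropical root is a break point of the lower envelope of the lines y = a_i + i · x (there are 5 lines, with slopes 0, 1, ..., 4). Only the lines that attain the minimum somewhere contribute to roots; other lines are dominated. Here the surviving (envelope) indices are i = 4, i = 3, i = 2, i = 1, i = 0.
Intersections between consecutive envelope lines give the roots: for adjacent envelope indices i < j the intersection is x = (a_i − a_j) / (j − i). Reading off the sorted break points: {-5, 4, 5, 7}.
Verification: at each break x_0, at least two indices attain the minimum of min_i(a_i + i · x_0).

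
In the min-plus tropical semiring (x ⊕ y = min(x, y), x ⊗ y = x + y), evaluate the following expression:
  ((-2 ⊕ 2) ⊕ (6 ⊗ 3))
((-2 ⊕ 2) ⊕ (6 ⊗ 3)) = -2

Expand innermost to outermost. Recall ⊕ takes the minimum of its arguments and ⊗ takes their sum. Working out the expression ((-2 ⊕ 2) ⊕ (6 ⊗ 3)) gives -2.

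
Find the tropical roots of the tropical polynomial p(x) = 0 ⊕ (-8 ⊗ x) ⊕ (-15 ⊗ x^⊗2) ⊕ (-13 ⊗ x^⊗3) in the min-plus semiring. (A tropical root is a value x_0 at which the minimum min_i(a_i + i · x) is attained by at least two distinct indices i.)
Roots: {-2, 7, 8}

Each tropical root is a break point of the lower envelope of the lines y = a_i + i · x (there are 4 lines, with slopes 0, 1, ..., 3). Only the lines that attain the minimum somewhere contribute to roots; other lines are dominated. Here the surviving (envelope) indices are i = 3, i = 2, i = 1, i = 0.
Intersections between consecutive envelope lines give the roots: for adjacent envelope indices i < j the intersection is x = (a_i − a_j) / (j − i). Reading off the sorted break points: {-2, 7, 8}.
Verification: at each break x_0, at least two indices attain the minimum of min_i(a_i + i · x_0).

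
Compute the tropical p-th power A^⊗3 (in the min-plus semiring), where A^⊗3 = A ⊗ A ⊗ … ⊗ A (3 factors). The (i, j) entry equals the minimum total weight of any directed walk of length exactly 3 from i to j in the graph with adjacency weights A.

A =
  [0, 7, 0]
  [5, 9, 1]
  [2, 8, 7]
A^⊗3 =
  [0, 7, 0]
  [3, 10, 3]
  [2, 9, 2]

Each entry (A^⊗3)_ij equals the minimum over all length-3 walks i = v_0 → v_1 → … → v_3 = j of Σ_t A[v_t][v_{t+1}]. For example, for (i, j) = (0, 2) we minimise over 9 possible intermediate vertex sequences; the minimum is 0, attained along the walk 0 → 0 → 0 → 2.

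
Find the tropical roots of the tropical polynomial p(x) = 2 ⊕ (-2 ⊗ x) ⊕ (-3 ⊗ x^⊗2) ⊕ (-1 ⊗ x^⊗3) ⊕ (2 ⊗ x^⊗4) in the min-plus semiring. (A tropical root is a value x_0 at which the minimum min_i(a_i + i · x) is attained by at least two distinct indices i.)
Roots: {-3, -2, 1, 4}

Each tropical root is a break point of the lower envelope of the lines y = a_i + i · x (there are 5 lines, with slopes 0, 1, ..., 4). Only the lines that attain the minimum somewhere contribute to roots; other lines are dominated. Here the surviving (envelope) indices are i = 4, i = 3, i = 2, i = 1, i = 0.
Intersections between consecutive envelope lines give the roots: for adjacent envelope indices i < j the intersection is x = (a_i − a_j) / (j − i). Reading off the sorted break points: {-3, -2, 1, 4}.
Verification: at each break x_0, at least two indices attain the minimum of min_i(a_i + i · x_0).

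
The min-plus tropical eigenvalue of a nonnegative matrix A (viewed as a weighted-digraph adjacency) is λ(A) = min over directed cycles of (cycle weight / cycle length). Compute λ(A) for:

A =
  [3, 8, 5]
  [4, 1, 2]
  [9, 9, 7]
λ(A) = 1

Enumerate directed cycles and compute their means (weight / length). Sample:
  cycle 0 → 0: weight = 3, length = 1, mean = 3/1 ≈ 3.000
  cycle 1 → 1: weight = 1, length = 1, mean = 1/1 ≈ 1.000
  cycle 2 → 2: weight = 7, length = 1, mean = 7/1 ≈ 7.000
  cycle 0 → 1 → 0: weight = 12, length = 2, mean = 12/2 ≈ 6.000
  cycle 0 → 2 → 0: weight = 14, length = 2, mean = 14/2 ≈ 7.000
  cycle 1 → 0 → 1: weight = 12, length = 2, mean = 12/2 ≈ 6.000
Minimum mean = 1.000, attained e.g. along the cycle 1 → 1 with weight 1 and length 1. So λ(A) = 1/1 = 1.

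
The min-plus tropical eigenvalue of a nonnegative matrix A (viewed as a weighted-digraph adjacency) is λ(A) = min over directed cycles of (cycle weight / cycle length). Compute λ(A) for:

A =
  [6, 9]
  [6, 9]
λ(A) = 6

Enumerate directed cycles and compute their means (weight / length). Sample:
  cycle 0 → 0: weight = 6, length = 1, mean = 6/1 ≈ 6.000
  cycle 1 → 1: weight = 9, length = 1, mean = 9/1 ≈ 9.000
  cycle 0 → 1 → 0: weight = 15, length = 2, mean = 15/2 ≈ 7.500
  cycle 1 → 0 → 1: weight = 15, length = 2, mean = 15/2 ≈ 7.500
Minimum mean = 6.000, attained e.g. along the cycle 0 → 0 with weight 6 and length 1. So λ(A) = 6/1 = 6.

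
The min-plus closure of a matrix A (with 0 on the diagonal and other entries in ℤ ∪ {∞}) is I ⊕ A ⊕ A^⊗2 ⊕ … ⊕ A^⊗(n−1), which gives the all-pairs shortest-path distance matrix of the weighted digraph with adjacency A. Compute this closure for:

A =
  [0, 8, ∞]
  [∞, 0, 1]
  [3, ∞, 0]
Closure =
  [0, 8, 9]
  [4, 0, 1]
  [3, 11, 0]

This is the Floyd-Warshall all-pairs shortest-path computation. For each intermediate vertex k = 0, 1, …, 2, update dist[i][j] ← min(dist[i][j], dist[i][k] + dist[k][j]). The final matrix gives, for each (i, j), the minimum total weight of any directed path from i to j (possibly empty when i = j).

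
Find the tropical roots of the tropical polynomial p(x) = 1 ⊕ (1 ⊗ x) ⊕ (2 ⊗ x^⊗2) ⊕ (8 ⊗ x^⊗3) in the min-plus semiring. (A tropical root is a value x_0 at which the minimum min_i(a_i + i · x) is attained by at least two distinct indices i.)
Roots: {-6, -1, 0}

Each tropical root is a break point of the lower envelope of the lines y = a_i + i · x (there are 4 lines, with slopes 0, 1, ..., 3). Only the lines that attain the minimum somewhere contribute to roots; other lines are dominated. Here the surviving (envelope) indices are i = 3, i = 2, i = 1, i = 0.
Intersections between consecutive envelope lines give the roots: for adjacent envelope indices i < j the intersection is x = (a_i − a_j) / (j − i). Reading off the sorted break points: {-6, -1, 0}.
Verification: at each break x_0, at least two indices attain the minimum of min_i(a_i + i · x_0).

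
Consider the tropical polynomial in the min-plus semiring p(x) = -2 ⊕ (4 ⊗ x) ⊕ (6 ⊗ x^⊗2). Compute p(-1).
p(-1) = -2

A tropical monomial a ⊗ x^⊗i evaluates to a + i · x. Evaluating each term at x = -1:
  Term 0 contributes -2 + 0 · -1 = -2
  Term 1 contributes 4 + 1 · -1 = 3
  Term 2 contributes 6 + 2 · -1 = 4
p(-1) = ⊕ of these = min[-2, 3, 4] = -2.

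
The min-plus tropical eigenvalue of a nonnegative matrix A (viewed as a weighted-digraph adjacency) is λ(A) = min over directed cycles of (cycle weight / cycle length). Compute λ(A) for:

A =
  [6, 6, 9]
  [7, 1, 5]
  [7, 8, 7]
λ(A) = 1

Enumerate directed cycles and compute their means (weight / length). Sample:
  cycle 0 → 0: weight = 6, length = 1, mean = 6/1 ≈ 6.000
  cycle 1 → 1: weight = 1, length = 1, mean = 1/1 ≈ 1.000
  cycle 2 → 2: weight = 7, length = 1, mean = 7/1 ≈ 7.000
  cycle 0 → 1 → 0: weight = 13, length = 2, mean = 13/2 ≈ 6.500
  cycle 0 → 2 → 0: weight = 16, length = 2, mean = 16/2 ≈ 8.000
  cycle 1 → 0 → 1: weight = 13, length = 2, mean = 13/2 ≈ 6.500
Minimum mean = 1.000, attained e.g. along the cycle 1 → 1 with weight 1 and length 1. So λ(A) = 1/1 = 1.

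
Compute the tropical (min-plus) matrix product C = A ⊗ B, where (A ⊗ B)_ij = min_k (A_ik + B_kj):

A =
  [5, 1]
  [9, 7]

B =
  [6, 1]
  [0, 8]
A ⊗ B =
  [1, 6]
  [7, 10]

Apply the min-plus product entry-by-entry:
  C[0][0] = min over k of (A[0][0] + B[0][0] = 5 + 6 = 11, A[0][1] + B[1][0] = 1 + 0 = 1) = 1 (attained at k = 1)
  C[0][1] = min over k of (A[0][0] + B[0][1] = 5 + 1 = 6, A[0][1] + B[1][1] = 1 + 8 = 9) = 6 (attained at k = 0)
  C[1][0] = min over k of (A[1][0] + B[0][0] = 9 + 6 = 15, A[1][1] + B[1][0] = 7 + 0 = 7) = 7 (attained at k = 1)
  C[1][1] = min over k of (A[1][0] + B[0][1] = 9 + 1 = 10, A[1][1] + B[1][1] = 7 + 8 = 15) = 10 (attained at k = 0)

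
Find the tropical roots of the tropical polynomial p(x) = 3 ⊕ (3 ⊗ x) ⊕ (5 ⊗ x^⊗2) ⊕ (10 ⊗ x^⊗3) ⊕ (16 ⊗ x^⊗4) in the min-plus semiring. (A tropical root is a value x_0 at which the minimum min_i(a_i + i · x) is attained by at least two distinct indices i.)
Roots: {-6, -5, -2, 0}

Each tropical root is a break point of the lower envelope of the lines y = a_i + i · x (there are 5 lines, with slopes 0, 1, ..., 4). Only the lines that attain the minimum somewhere contribute to roots; other lines are dominated. Here the surviving (envelope) indices are i = 4, i = 3, i = 2, i = 1, i = 0.
Intersections between consecutive envelope lines give the roots: for adjacent envelope indices i < j the intersection is x = (a_i − a_j) / (j − i). Reading off the sorted break points: {-6, -5, -2, 0}.
Verification: at each break x_0, at least two indices attain the minimum of min_i(a_i + i · x_0).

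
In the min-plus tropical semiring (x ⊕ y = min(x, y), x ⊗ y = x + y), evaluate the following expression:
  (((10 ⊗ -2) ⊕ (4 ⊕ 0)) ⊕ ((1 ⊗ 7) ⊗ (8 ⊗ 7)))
(((10 ⊗ -2) ⊕ (4 ⊕ 0)) ⊕ ((1 ⊗ 7) ⊗ (8 ⊗ 7))) = 0

Expand innermost to outermost. Recall ⊕ takes the minimum of its arguments and ⊗ takes their sum. Working out the expression (((10 ⊗ -2) ⊕ (4 ⊕ 0)) ⊕ ((1 ⊗ 7) ⊗ (8 ⊗ 7))) gives 0.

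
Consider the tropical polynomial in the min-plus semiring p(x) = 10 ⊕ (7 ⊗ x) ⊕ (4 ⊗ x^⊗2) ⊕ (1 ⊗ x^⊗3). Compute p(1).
p(1) = 4

A tropical monomial a ⊗ x^⊗i evaluates to a + i · x. Evaluating each term at x = 1:
  Term 0 contributes 10 + 0 · 1 = 10
  Term 1 contributes 7 + 1 · 1 = 8
  Term 2 contributes 4 + 2 · 1 = 6
  Term 3 contributes 1 + 3 · 1 = 4
p(1) = ⊕ of these = min[10, 8, 6, 4] = 4.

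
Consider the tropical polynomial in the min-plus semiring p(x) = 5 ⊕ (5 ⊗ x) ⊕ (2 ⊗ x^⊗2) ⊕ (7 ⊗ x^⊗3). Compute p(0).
p(0) = 2

A tropical monomial a ⊗ x^⊗i evaluates to a + i · x. Evaluating each term at x = 0:
  Term 0 contributes 5 + 0 · 0 = 5
  Term 1 contributes 5 + 1 · 0 = 5
  Term 2 contributes 2 + 2 · 0 = 2
  Term 3 contributes 7 + 3 · 0 = 7
p(0) = ⊕ of these = min[5, 5, 2, 7] = 2.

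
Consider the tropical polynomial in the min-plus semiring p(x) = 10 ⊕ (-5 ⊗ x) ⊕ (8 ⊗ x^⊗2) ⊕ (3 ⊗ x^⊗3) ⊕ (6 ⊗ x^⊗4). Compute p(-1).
p(-1) = -6

A tropical monomial a ⊗ x^⊗i evaluates to a + i · x. Evaluating each term at x = -1:
  Term 0 contributes 10 + 0 · -1 = 10
  Term 1 contributes -5 + 1 · -1 = -6
  Term 2 contributes 8 + 2 · -1 = 6
  Term 3 contributes 3 + 3 · -1 = 0
  Term 4 contributes 6 + 4 · -1 = 2
p(-1) = ⊕ of these = min[10, -6, 6, 0, 2] = -6.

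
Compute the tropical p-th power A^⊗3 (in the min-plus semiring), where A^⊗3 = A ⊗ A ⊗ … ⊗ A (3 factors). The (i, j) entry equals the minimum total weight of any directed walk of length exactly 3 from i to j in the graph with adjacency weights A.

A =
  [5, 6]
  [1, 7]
A^⊗3 =
  [12, 13]
  [8, 12]

Each entry (A^⊗3)_ij equals the minimum over all length-3 walks i = v_0 → v_1 → … → v_3 = j of Σ_t A[v_t][v_{t+1}]. For example, for (i, j) = (0, 1) we minimise over 4 possible intermediate vertex sequences; the minimum is 13, attained along the walk 0 → 1 → 0 → 1.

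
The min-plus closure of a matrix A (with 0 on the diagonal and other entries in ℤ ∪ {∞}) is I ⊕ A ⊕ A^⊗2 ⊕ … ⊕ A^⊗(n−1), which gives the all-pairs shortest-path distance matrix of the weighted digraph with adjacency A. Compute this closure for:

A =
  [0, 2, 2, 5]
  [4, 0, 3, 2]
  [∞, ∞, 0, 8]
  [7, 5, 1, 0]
Closure =
  [0, 2, 2, 4]
  [4, 0, 3, 2]
  [15, 13, 0, 8]
  [7, 5, 1, 0]

This is the Floyd-Warshall all-pairs shortest-path computation. For each intermediate vertex k = 0, 1, …, 3, update dist[i][j] ← min(dist[i][j], dist[i][k] + dist[k][j]). The final matrix gives, for each (i, j), the minimum total weight of any directed path from i to j (possibly empty when i = j).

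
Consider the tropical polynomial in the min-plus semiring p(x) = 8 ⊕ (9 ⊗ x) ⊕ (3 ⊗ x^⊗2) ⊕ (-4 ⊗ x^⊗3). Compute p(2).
p(2) = 2

A tropical monomial a ⊗ x^⊗i evaluates to a + i · x. Evaluating each term at x = 2:
  Term 0 contributes 8 + 0 · 2 = 8
  Term 1 contributes 9 + 1 · 2 = 11
  Term 2 contributes 3 + 2 · 2 = 7
  Term 3 contributes -4 + 3 · 2 = 2
p(2) = ⊕ of these = min[8, 11, 7, 2] = 2.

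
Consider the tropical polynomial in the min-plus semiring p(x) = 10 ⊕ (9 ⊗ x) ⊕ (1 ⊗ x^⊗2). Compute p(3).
p(3) = 7

A tropical monomial a ⊗ x^⊗i evaluates to a + i · x. Evaluating each term at x = 3:
  Term 0 contributes 10 + 0 · 3 = 10
  Term 1 contributes 9 + 1 · 3 = 12
  Term 2 contributes 1 + 2 · 3 = 7
p(3) = ⊕ of these = min[10, 12, 7] = 7.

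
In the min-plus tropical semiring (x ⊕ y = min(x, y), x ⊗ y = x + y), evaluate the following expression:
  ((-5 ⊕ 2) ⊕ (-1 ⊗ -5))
((-5 ⊕ 2) ⊕ (-1 ⊗ -5)) = -6

Expand innermost to outermost. Recall ⊕ takes the minimum of its arguments and ⊗ takes their sum. Working out the expression ((-5 ⊕ 2) ⊕ (-1 ⊗ -5)) gives -6.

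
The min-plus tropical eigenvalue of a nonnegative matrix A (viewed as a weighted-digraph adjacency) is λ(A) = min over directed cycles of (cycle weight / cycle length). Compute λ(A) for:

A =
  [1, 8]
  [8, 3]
λ(A) = 1

Enumerate directed cycles and compute their means (weight / length). Sample:
  cycle 0 → 0: weight = 1, length = 1, mean = 1/1 ≈ 1.000
  cycle 1 → 1: weight = 3, length = 1, mean = 3/1 ≈ 3.000
  cycle 0 → 1 → 0: weight = 16, length = 2, mean = 16/2 ≈ 8.000
  cycle 1 → 0 → 1: weight = 16, length = 2, mean = 16/2 ≈ 8.000
Minimum mean = 1.000, attained e.g. along the cycle 0 → 0 with weight 1 and length 1. So λ(A) = 1/1 = 1.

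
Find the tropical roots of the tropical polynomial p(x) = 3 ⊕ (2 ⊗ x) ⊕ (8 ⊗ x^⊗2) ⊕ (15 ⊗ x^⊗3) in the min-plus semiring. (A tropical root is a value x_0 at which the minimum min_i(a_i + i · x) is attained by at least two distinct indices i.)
Roots: {-7, -6, 1}

Each tropical root is a break point of the lower envelope of the lines y = a_i + i · x (there are 4 lines, with slopes 0, 1, ..., 3). Only the lines that attain the minimum somewhere contribute to roots; other lines are dominated. Here the surviving (envelope) indices are i = 3, i = 2, i = 1, i = 0.
Intersections between consecutive envelope lines give the roots: for adjacent envelope indices i < j the intersection is x = (a_i − a_j) / (j − i). Reading off the sorted break points: {-7, -6, 1}.
Verification: at each break x_0, at least two indices attain the minimum of min_i(a_i + i · x_0).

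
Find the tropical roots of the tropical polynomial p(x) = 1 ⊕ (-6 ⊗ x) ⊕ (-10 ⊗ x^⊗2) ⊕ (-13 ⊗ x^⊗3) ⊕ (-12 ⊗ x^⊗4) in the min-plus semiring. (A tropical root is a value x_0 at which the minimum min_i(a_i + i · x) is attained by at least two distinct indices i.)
Roots: {-1, 3, 4, 7}

Each tropical root is a break point of the lower envelope of the lines y = a_i + i · x (there are 5 lines, with slopes 0, 1, ..., 4). Only the lines that attain the minimum somewhere contribute to roots; other lines are dominated. Here the surviving (envelope) indices are i = 4, i = 3, i = 2, i = 1, i = 0.
Intersections between consecutive envelope lines give the roots: for adjacent envelope indices i < j the intersection is x = (a_i − a_j) / (j − i). Reading off the sorted break points: {-1, 3, 4, 7}.
Verification: at each break x_0, at least two indices attain the minimum of min_i(a_i + i · x_0).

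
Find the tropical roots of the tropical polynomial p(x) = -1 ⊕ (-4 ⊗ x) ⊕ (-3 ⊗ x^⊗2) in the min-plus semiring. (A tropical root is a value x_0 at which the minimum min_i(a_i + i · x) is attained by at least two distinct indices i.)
Roots: {-1, 3}

Each tropical root is a break point of the lower envelope of the lines y = a_i + i · x (there are 3 lines, with slopes 0, 1, ..., 2). Only the lines that attain the minimum somewhere contribute to roots; other lines are dominated. Here the surviving (envelope) indices are i = 2, i = 1, i = 0.
Intersections between consecutive envelope lines give the roots: for adjacent envelope indices i < j the intersection is x = (a_i − a_j) / (j − i). Reading off the sorted break points: {-1, 3}.
Verification: at each break x_0, at least two indices attain the minimum of min_i(a_i + i · x_0).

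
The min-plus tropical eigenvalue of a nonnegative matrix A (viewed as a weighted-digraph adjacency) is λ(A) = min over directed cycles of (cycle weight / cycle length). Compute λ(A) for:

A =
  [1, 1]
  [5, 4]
λ(A) = 1

Enumerate directed cycles and compute their means (weight / length). Sample:
  cycle 0 → 0: weight = 1, length = 1, mean = 1/1 ≈ 1.000
  cycle 1 → 1: weight = 4, length = 1, mean = 4/1 ≈ 4.000
  cycle 0 → 1 → 0: weight = 6, length = 2, mean = 6/2 ≈ 3.000
  cycle 1 → 0 → 1: weight = 6, length = 2, mean = 6/2 ≈ 3.000
Minimum mean = 1.000, attained e.g. along the cycle 0 → 0 with weight 1 and length 1. So λ(A) = 1/1 = 1.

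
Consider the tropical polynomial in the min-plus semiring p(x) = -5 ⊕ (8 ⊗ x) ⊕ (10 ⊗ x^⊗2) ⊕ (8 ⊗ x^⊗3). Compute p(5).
p(5) = -5

A tropical monomial a ⊗ x^⊗i evaluates to a + i · x. Evaluating each term at x = 5:
  Term 0 contributes -5 + 0 · 5 = -5
  Term 1 contributes 8 + 1 · 5 = 13
  Term 2 contributes 10 + 2 · 5 = 20
  Term 3 contributes 8 + 3 · 5 = 23
p(5) = ⊕ of these = min[-5, 13, 20, 23] = -5.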